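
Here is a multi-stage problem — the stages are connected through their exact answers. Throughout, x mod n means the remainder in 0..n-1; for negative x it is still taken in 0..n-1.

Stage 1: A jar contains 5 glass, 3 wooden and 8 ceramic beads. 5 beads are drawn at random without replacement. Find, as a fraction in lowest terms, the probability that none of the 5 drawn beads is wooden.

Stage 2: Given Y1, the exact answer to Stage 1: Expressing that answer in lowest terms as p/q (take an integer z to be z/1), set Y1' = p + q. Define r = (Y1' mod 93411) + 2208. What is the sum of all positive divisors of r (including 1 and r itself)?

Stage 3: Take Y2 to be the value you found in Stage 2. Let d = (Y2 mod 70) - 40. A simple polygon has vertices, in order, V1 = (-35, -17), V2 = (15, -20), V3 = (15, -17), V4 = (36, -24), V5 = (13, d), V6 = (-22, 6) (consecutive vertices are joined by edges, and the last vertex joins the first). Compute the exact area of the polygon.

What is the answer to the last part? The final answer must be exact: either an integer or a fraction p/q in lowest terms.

Stage 1: total draws C(16,5) = 4368; favorable C(13,5) = 1287; P = 33/112; answer 33/112
Stage 2: Y1 = 33/112; threaded value p + q = 145; r = 2353; 2353 = 13 * 181; sigma = (1 + 13) * (1 + 181) = 14 * 182 = 2548; answer 2548
Stage 3: Y2 = 2548; d = -12; cross terms: (-35*-20 - 15*-17)=955, (15*-17 - 15*-20)=45, (15*-24 - 36*-17)=252, (36*-12 - 13*-24)=-120, (13*6 - -22*-12)=-186, (-22*-17 - -35*6)=584; twice the area = |1530| = 1530; area = 765; answer 765

765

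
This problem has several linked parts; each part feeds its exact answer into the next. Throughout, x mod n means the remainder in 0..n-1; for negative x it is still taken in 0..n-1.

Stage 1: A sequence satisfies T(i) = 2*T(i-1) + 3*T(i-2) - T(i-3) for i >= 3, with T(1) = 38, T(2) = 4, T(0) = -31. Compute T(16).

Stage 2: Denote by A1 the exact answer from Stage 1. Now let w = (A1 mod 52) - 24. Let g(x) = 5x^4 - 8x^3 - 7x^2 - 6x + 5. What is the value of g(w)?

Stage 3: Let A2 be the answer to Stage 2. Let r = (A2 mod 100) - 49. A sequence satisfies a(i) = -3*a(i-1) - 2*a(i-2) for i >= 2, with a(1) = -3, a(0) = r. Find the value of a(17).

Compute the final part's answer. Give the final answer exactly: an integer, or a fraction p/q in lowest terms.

Stage 1: T(3) = 2*(4) + 3*(38) - 1*(-31) = 153; iterating: T(3)=153, T(4)=280, T(5)=1015, T(6)=2717, T(7)=8199, T(8)=23534, T(9)=68948, T(10)=200299, T(11)=583908, T(12)=1699765, T(13)=4950955, T(14)=14417297, T(15)=41987694, T(16)=122276324; answer 122276324
Stage 2: A1 = 122276324; w = 16; 5*(16)^4 - 8*(16)^3 - 7*(16)^2 - 6*(16)^1 + 5 = (327680) + (-32768) + (-1792) + (-96) + (5) = 293029; answer 293029
Stage 3: A2 = 293029; r = -20; a(2) = -3*(-3) - 2*(-20) = 49; iterating: a(2)=49, a(3)=-141, a(4)=325, a(5)=-693, a(6)=1429, a(7)=-2901, a(8)=5845, a(9)=-11733, a(10)=23509, a(11)=-47061, a(12)=94165, a(13)=-188373, a(14)=376789, a(15)=-753621, a(16)=1507285, a(17)=-3014613; answer -3014613

-3014613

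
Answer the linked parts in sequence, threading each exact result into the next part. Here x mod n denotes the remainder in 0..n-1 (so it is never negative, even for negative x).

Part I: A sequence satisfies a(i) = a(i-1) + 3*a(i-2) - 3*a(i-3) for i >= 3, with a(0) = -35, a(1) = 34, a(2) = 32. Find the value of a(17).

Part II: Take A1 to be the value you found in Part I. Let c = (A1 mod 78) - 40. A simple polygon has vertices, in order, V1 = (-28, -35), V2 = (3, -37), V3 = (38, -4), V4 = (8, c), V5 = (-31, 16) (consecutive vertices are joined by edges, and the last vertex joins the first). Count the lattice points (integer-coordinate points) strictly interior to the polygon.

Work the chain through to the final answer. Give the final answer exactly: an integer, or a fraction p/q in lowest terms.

Part I: a(3) = 1*(32) + 3*(34) - 3*(-35) = 239; iterating: a(3)=239, a(4)=233, a(5)=854, a(6)=836, a(7)=2699, a(8)=2645, a(9)=8234, a(10)=8072, a(11)=24839, a(12)=24353, a(13)=74654, a(14)=73196, a(15)=224099, a(16)=219725, a(17)=672434; answer 672434
Part II: A1 = 672434; c = 34; cross terms: (-28*-37 - 3*-35)=1141, (3*-4 - 38*-37)=1394, (38*34 - 8*-4)=1324, (8*16 - -31*34)=1182, (-31*-35 - -28*16)=1533; twice the area = |6574| = 6574; area = 3287; boundary points = 1 + 1 + 2 + 3 + 3 = 10; strictly interior points = area - boundary/2 + 1 = 3283; answer 3283

3283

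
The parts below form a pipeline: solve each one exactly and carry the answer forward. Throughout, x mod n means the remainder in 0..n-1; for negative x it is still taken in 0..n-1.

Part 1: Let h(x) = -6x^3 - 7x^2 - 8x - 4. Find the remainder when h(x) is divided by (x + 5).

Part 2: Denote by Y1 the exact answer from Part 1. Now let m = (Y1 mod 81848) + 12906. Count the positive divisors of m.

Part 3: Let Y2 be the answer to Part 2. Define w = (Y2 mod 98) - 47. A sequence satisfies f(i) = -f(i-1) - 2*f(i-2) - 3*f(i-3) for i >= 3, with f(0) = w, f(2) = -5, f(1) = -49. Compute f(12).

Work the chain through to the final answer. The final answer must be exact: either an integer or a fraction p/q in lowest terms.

Part 1: remainder = value at the root: -6*(-5)^3 - 7*(-5)^2 - 8*(-5)^1 - 4 = (750) + (-175) + (40) + (-4) = 611; answer 611
Part 2: Y1 = 611; m = 13517; 13517 = 7 * 1931; number of divisors = (1+1) * (1+1) = 4; answer 4
Part 3: Y2 = 4; w = -43; f(3) = -1*(-5) - 2*(-49) - 3*(-43) = 232; iterating: f(3)=232, f(4)=-75, f(5)=-374, f(6)=-172, f(7)=1145, f(8)=321, f(9)=-2095, f(10)=-1982, f(11)=5209, f(12)=5040; answer 5040

5040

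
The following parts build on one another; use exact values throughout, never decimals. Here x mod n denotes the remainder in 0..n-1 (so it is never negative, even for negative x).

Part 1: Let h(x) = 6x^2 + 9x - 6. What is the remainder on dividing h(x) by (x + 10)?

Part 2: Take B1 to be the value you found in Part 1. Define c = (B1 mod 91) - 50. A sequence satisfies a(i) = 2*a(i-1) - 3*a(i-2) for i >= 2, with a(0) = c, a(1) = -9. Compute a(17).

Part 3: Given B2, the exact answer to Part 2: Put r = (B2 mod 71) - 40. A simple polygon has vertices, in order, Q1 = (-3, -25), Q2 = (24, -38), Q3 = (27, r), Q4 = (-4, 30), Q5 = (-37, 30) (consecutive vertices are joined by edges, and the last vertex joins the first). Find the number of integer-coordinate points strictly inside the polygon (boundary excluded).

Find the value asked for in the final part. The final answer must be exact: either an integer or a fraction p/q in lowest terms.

2204

Part 1: remainder = value at the root: 6*(-10)^2 + 9*(-10)^1 - 6 = (600) + (-90) + (-6) = 504; answer 504
Part 2: B1 = 504; c = -1; a(2) = 2*(-9) - 3*(-1) = -15; iterating: a(2)=-15, a(3)=-3, a(4)=39, a(5)=87, a(6)=57, a(7)=-147, a(8)=-465, a(9)=-489, a(10)=417, a(11)=2301, a(12)=3351, a(13)=-201, a(14)=-10455, a(15)=-20307, a(16)=-9249, a(17)=42423; answer 42423
Part 3: B2 = 42423; r = -4; cross terms: (-3*-38 - 24*-25)=714, (24*-4 - 27*-38)=930, (27*30 - -4*-4)=794, (-4*30 - -37*30)=990, (-37*-25 - -3*30)=1015; twice the area = |4443| = 4443; area = 4443/2; boundary points = 1 + 1 + 1 + 33 + 1 = 37; strictly interior points = area - boundary/2 + 1 = 2204; answer 2204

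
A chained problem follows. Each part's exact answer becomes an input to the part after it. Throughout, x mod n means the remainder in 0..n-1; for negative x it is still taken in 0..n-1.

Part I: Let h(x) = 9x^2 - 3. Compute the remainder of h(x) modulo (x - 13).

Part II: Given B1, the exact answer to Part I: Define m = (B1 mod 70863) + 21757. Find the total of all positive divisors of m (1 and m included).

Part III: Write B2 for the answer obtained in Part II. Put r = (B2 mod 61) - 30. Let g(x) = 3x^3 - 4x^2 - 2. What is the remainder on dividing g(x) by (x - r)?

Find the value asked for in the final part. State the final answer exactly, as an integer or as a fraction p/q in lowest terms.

Part I: remainder = value at the root: 9*(13)^2 - 3 = (1521) + (-3) = 1518; answer 1518
Part II: B1 = 1518; m = 23275; 23275 = 5^2 * 7^2 * 19; sigma = (1 + 5 + 25) * (1 + 7 + 49) * (1 + 19) = 31 * 57 * 20 = 35340; answer 35340
Part III: B2 = 35340; r = -9; remainder = value at the root: 3*(-9)^3 - 4*(-9)^2 - 2 = (-2187) + (-324) + (-2) = -2513; answer -2513

-2513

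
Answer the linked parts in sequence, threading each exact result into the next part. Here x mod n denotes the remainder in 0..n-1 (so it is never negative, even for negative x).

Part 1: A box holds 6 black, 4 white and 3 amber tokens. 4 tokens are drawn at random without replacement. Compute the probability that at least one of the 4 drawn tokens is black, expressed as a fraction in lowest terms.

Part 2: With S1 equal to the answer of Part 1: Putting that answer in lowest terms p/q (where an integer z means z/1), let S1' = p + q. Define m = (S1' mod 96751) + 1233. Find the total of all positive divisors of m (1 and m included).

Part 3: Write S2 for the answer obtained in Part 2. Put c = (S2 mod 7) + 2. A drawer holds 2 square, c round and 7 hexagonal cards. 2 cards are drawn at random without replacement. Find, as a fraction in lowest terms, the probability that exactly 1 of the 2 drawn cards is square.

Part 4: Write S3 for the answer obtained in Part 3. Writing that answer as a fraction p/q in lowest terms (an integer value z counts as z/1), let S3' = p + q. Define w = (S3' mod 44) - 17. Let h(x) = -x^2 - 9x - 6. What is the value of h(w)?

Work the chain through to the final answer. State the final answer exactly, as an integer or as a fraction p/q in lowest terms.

Part 1: total draws C(13,4) = 715; complement C(7,4) = 35; favorable 715 - 35 = 680; P = 136/143; answer 136/143
Part 2: S1 = 136/143; threaded value p + q = 279; m = 1512; 1512 = 2^3 * 3^3 * 7; sigma = (1 + 2 + 4 + 8) * (1 + 3 + 9 + 27) * (1 + 7) = 15 * 40 * 8 = 4800; answer 4800
Part 3: S2 = 4800; c = 7; total draws C(16,2) = 120; favorable C(2,1)*C(14,1) = 28; P = 7/30; answer 7/30
Part 4: S3 = 7/30; threaded value p + q = 37; w = 20; -1*(20)^2 - 9*(20)^1 - 6 = (-400) + (-180) + (-6) = -586; answer -586

-586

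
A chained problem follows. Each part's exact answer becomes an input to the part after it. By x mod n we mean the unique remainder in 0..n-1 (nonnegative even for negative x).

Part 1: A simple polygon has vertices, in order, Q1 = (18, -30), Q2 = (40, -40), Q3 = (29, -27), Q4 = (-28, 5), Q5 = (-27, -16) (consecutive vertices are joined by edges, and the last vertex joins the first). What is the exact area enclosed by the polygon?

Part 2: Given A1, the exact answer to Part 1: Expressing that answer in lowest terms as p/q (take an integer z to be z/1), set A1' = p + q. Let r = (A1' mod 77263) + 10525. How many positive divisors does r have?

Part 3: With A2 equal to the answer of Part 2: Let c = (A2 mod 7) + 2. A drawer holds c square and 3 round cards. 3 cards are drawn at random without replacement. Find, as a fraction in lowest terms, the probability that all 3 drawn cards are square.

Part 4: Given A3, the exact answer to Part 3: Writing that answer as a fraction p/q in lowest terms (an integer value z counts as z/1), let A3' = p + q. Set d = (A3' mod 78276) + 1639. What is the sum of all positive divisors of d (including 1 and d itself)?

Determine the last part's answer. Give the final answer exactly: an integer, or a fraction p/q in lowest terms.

2964

Part 1: cross terms: (18*-40 - 40*-30)=480, (40*-27 - 29*-40)=80, (29*5 - -28*-27)=-611, (-28*-16 - -27*5)=583, (-27*-30 - 18*-16)=1098; twice the area = |1630| = 1630; area = 815; answer 815
Part 2: A1 = 815; threaded value p + q = 816; r = 11341; 11341 = 11 * 1031; number of divisors = (1+1) * (1+1) = 4; answer 4
Part 3: A2 = 4; c = 6; total draws C(9,3) = 84; favorable C(6,3) = 20; P = 5/21; answer 5/21
Part 4: A3 = 5/21; threaded value p + q = 26; d = 1665; 1665 = 3^2 * 5 * 37; sigma = (1 + 3 + 9) * (1 + 5) * (1 + 37) = 13 * 6 * 38 = 2964; answer 2964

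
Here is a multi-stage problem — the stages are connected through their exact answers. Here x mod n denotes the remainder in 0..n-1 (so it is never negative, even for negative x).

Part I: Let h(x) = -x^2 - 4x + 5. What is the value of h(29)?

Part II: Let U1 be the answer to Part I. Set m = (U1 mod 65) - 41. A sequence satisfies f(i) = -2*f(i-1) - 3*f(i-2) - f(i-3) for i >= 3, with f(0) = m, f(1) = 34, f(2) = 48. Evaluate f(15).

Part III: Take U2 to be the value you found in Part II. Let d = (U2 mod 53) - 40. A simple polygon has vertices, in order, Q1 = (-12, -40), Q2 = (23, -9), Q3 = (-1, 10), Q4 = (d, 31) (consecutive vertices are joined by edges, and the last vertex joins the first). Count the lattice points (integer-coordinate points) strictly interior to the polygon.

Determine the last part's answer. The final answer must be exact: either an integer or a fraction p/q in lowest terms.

Part I: -1*(29)^2 - 4*(29)^1 + 5 = (-841) + (-116) + (5) = -952; answer -952
Part II: U1 = -952; m = -18; f(3) = -2*(48) - 3*(34) - 1*(-18) = -180; iterating: f(3)=-180, f(4)=182, f(5)=128, f(6)=-622, f(7)=678, f(8)=382, f(9)=-2176, f(10)=2528, f(11)=1090, f(12)=-7588, f(13)=9378, f(14)=2918, f(15)=-26382; answer -26382
Part III: U2 = -26382; d = -28; cross terms: (-12*-9 - 23*-40)=1028, (23*10 - -1*-9)=221, (-1*31 - -28*10)=249, (-28*-40 - -12*31)=1492; twice the area = |2990| = 2990; area = 1495; boundary points = 1 + 1 + 3 + 1 = 6; strictly interior points = area - boundary/2 + 1 = 1493; answer 1493

1493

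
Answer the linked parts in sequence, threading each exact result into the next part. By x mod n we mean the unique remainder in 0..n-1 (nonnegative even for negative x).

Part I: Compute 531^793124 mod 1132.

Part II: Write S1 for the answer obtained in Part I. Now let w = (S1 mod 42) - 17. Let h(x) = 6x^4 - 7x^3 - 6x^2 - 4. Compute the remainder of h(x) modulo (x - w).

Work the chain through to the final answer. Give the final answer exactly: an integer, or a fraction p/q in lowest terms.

1884

Part I: squarings mod 1132: 531^1=531, 531^2=93, 531^4=725, 531^8=377, 531^16=629, 531^32=573, 531^64=49, 531^128=137, 531^256=657, 531^512=357, 531^1024=665, 531^2048=745, 531^4096=345, 531^8192=165, 531^16384=57, 531^32768=985, 531^65536=101, 531^131072=13, 531^262144=169, 531^524288=261; 531^793124 = 531^4 * 531^32 * 531^512 * 531^2048 * 531^4096 * 531^262144 * 531^524288 = 97 (mod 1132); answer 97
Part II: S1 = 97; w = -4; remainder = value at the root: 6*(-4)^4 - 7*(-4)^3 - 6*(-4)^2 - 4 = (1536) + (448) + (-96) + (-4) = 1884; answer 1884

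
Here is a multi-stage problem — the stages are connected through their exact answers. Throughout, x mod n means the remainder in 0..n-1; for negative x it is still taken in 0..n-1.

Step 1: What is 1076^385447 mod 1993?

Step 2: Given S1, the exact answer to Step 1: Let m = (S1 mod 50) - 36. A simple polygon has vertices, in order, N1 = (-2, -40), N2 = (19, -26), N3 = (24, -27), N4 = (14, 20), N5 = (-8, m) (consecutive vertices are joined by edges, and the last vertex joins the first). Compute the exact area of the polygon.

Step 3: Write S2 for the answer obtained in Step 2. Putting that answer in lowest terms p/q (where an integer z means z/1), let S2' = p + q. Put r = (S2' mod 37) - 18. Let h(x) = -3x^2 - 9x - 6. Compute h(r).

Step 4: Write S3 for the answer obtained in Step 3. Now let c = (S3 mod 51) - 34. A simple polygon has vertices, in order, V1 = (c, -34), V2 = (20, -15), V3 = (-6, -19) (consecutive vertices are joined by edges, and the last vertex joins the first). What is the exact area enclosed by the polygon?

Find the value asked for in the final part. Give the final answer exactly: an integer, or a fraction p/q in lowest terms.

Step 1: squarings mod 1993: 1076^1=1076, 1076^2=1836, 1076^4=733, 1076^8=1172, 1076^16=407, 1076^32=230, 1076^64=1082, 1076^128=833, 1076^256=325, 1076^512=1989, 1076^1024=16, 1076^2048=256, 1076^4096=1760, 1076^8192=478, 1076^16384=1282, 1076^32768=1292, 1076^65536=1123, 1076^131072=1553, 1076^262144=279; 1076^385447 = 1076^1 * 1076^2 * 1076^4 * 1076^32 * 1076^128 * 1076^256 * 1076^8192 * 1076^16384 * 1076^32768 * 1076^65536 * 1076^262144 = 1008 (mod 1993); answer 1008
Step 2: S1 = 1008; m = -28; cross terms: (-2*-26 - 19*-40)=812, (19*-27 - 24*-26)=111, (24*20 - 14*-27)=858, (14*-28 - -8*20)=-232, (-8*-40 - -2*-28)=264; twice the area = |1813| = 1813; area = 1813/2; answer 1813/2
Step 3: S2 = 1813/2; threaded value p + q = 1815; r = -16; -3*(-16)^2 - 9*(-16)^1 - 6 = (-768) + (144) + (-6) = -630; answer -630
Step 4: S3 = -630; c = -1; cross terms: (-1*-15 - 20*-34)=695, (20*-19 - -6*-15)=-470, (-6*-34 - -1*-19)=185; twice the area = |410| = 410; area = 205; answer 205

205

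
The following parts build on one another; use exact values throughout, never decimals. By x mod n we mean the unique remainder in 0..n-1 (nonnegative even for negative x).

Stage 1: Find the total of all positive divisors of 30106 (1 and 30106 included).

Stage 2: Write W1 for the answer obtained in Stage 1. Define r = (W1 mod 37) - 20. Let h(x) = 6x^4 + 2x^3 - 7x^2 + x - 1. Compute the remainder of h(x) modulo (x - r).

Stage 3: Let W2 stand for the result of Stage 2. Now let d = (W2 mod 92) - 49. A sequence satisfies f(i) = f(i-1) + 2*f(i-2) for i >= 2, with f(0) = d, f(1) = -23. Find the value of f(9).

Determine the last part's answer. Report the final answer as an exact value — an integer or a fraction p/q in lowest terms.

2187

Stage 1: 30106 = 2 * 15053; sigma = (1 + 2) * (1 + 15053) = 3 * 15054 = 45162; answer 45162
Stage 2: W1 = 45162; r = 2; remainder = value at the root: 6*(2)^4 + 2*(2)^3 - 7*(2)^2 + 1*(2)^1 - 1 = (96) + (16) + (-28) + (2) + (-1) = 85; answer 85
Stage 3: W2 = 85; d = 36; f(2) = 1*(-23) + 2*(36) = 49; iterating: f(2)=49, f(3)=3, f(4)=101, f(5)=107, f(6)=309, f(7)=523, f(8)=1141, f(9)=2187; answer 2187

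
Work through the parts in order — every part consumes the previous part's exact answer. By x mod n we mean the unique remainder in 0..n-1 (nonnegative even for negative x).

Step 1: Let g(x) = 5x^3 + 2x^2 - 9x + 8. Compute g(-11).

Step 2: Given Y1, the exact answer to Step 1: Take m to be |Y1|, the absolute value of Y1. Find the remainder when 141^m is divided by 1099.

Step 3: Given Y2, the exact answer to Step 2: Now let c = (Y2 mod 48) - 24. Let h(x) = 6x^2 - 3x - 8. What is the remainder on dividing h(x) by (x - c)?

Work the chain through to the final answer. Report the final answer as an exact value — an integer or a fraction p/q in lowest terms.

1882

Step 1: 5*(-11)^3 + 2*(-11)^2 - 9*(-11)^1 + 8 = (-6655) + (242) + (99) + (8) = -6306; answer -6306
Step 2: Y1 = -6306; m = 6306; squarings mod 1099: 141^1=141, 141^2=99, 141^4=1009, 141^8=407, 141^16=799, 141^32=981, 141^64=736, 141^128=988, 141^256=232, 141^512=1072, 141^1024=729, 141^2048=624, 141^4096=330; 141^6306 = 141^2 * 141^32 * 141^128 * 141^2048 * 141^4096 = 330 (mod 1099); answer 330
Step 3: Y2 = 330; c = 18; remainder = value at the root: 6*(18)^2 - 3*(18)^1 - 8 = (1944) + (-54) + (-8) = 1882; answer 1882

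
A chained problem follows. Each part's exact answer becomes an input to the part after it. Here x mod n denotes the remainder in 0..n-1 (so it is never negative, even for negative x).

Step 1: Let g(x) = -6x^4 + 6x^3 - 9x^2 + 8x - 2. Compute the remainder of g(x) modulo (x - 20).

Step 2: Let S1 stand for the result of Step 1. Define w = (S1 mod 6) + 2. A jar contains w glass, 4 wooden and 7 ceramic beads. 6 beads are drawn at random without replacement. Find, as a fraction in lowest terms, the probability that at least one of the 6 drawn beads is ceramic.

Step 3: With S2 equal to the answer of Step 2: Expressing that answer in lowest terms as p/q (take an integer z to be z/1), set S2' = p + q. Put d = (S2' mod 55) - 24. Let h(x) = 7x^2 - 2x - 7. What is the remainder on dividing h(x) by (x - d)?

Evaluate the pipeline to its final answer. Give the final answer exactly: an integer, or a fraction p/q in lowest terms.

Step 1: remainder = value at the root: -6*(20)^4 + 6*(20)^3 - 9*(20)^2 + 8*(20)^1 - 2 = (-960000) + (48000) + (-3600) + (160) + (-2) = -915442; answer -915442
Step 2: S1 = -915442; w = 4; total draws C(15,6) = 5005; complement C(8,6) = 28; favorable 5005 - 28 = 4977; P = 711/715; answer 711/715
Step 3: S2 = 711/715; threaded value p + q = 1426; d = 27; remainder = value at the root: 7*(27)^2 - 2*(27)^1 - 7 = (5103) + (-54) + (-7) = 5042; answer 5042

5042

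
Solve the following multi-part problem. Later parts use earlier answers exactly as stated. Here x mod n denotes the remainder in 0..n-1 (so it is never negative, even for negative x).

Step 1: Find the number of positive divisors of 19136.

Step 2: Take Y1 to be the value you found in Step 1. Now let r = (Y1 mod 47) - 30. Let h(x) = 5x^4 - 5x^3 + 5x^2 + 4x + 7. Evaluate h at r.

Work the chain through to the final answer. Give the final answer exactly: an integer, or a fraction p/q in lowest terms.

139

Step 1: 19136 = 2^6 * 13 * 23; number of divisors = (6+1) * (1+1) * (1+1) = 28; answer 28
Step 2: Y1 = 28; r = -2; 5*(-2)^4 - 5*(-2)^3 + 5*(-2)^2 + 4*(-2)^1 + 7 = (80) + (40) + (20) + (-8) + (7) = 139; answer 139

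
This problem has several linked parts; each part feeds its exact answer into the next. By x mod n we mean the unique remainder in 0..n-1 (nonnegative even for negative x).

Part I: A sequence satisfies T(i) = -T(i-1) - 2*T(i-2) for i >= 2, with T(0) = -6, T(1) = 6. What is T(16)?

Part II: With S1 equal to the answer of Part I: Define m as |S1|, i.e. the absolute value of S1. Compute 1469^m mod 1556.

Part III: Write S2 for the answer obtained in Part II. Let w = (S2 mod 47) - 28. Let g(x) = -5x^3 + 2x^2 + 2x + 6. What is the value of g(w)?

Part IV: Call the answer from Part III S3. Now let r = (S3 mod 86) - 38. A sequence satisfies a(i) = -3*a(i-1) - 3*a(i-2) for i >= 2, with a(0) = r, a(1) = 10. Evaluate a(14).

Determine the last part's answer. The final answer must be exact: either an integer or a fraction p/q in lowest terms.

Part I: T(2) = -1*(6) - 2*(-6) = 6; iterating: T(2)=6, T(3)=-18, T(4)=6, T(5)=30, T(6)=-42, T(7)=-18, T(8)=102, T(9)=-66, T(10)=-138, T(11)=270, T(12)=6, T(13)=-546, T(14)=534, T(15)=558, T(16)=-1626; answer -1626
Part II: S1 = -1626; m = 1626; squarings mod 1556: 1469^1=1469, 1469^2=1345, 1469^4=953, 1469^8=1061, 1469^16=733, 1469^32=469, 1469^64=565, 1469^128=245, 1469^256=897, 1469^512=157, 1469^1024=1309; 1469^1626 = 1469^2 * 1469^8 * 1469^16 * 1469^64 * 1469^512 * 1469^1024 = 125 (mod 1556); answer 125
Part III: S2 = 125; w = 3; -5*(3)^3 + 2*(3)^2 + 2*(3)^1 + 6 = (-135) + (18) + (6) + (6) = -105; answer -105
Part IV: S3 = -105; r = 29; a(2) = -3*(10) - 3*(29) = -117; iterating: a(2)=-117, a(3)=321, a(4)=-612, a(5)=873, a(6)=-783, a(7)=-270, a(8)=3159, a(9)=-8667, a(10)=16524, a(11)=-23571, a(12)=21141, a(13)=7290, a(14)=-85293; answer -85293

-85293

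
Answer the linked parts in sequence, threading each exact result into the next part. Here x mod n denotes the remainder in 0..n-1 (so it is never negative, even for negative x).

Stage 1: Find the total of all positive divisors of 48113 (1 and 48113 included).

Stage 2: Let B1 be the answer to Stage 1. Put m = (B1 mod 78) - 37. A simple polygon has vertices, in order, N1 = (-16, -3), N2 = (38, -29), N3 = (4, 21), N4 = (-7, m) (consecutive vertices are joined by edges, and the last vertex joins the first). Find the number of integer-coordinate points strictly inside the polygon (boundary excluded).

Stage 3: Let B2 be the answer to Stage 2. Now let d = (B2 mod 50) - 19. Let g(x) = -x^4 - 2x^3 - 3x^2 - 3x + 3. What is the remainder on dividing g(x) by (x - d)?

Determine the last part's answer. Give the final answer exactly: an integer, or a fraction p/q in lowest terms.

Stage 1: 48113 = 13 * 3701; sigma = (1 + 13) * (1 + 3701) = 14 * 3702 = 51828; answer 51828
Stage 2: B1 = 51828; m = -1; cross terms: (-16*-29 - 38*-3)=578, (38*21 - 4*-29)=914, (4*-1 - -7*21)=143, (-7*-3 - -16*-1)=5; twice the area = |1640| = 1640; area = 820; boundary points = 2 + 2 + 11 + 1 = 16; strictly interior points = area - boundary/2 + 1 = 813; answer 813
Stage 3: B2 = 813; d = -6; remainder = value at the root: -1*(-6)^4 - 2*(-6)^3 - 3*(-6)^2 - 3*(-6)^1 + 3 = (-1296) + (432) + (-108) + (18) + (3) = -951; answer -951

-951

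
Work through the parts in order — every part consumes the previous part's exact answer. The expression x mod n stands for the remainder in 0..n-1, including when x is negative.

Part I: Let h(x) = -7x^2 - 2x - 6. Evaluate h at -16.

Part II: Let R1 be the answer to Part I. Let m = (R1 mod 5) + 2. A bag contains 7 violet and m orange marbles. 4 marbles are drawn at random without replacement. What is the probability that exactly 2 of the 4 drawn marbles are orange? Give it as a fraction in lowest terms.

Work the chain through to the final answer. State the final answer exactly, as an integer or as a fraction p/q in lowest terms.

63/143

Part I: -7*(-16)^2 - 2*(-16)^1 - 6 = (-1792) + (32) + (-6) = -1766; answer -1766
Part II: R1 = -1766; m = 6; total draws C(13,4) = 715; favorable C(6,2)*C(7,2) = 315; P = 63/143; answer 63/143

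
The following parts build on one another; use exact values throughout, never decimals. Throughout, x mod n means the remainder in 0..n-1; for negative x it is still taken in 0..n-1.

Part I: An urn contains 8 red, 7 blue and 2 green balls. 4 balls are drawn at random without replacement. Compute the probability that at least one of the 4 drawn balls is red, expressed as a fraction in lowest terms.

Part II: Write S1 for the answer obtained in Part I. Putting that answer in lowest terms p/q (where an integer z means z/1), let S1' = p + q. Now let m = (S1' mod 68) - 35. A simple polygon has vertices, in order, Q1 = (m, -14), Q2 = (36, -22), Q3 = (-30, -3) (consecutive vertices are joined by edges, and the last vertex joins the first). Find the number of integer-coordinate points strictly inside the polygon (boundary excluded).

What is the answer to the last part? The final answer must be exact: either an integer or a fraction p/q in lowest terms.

148

Part I: total draws C(17,4) = 2380; complement C(9,4) = 126; favorable 2380 - 126 = 2254; P = 161/170; answer 161/170
Part II: S1 = 161/170; threaded value p + q = 331; m = 24; cross terms: (24*-22 - 36*-14)=-24, (36*-3 - -30*-22)=-768, (-30*-14 - 24*-3)=492; twice the area = |-300| = 300; area = 150; boundary points = 4 + 1 + 1 = 6; strictly interior points = area - boundary/2 + 1 = 148; answer 148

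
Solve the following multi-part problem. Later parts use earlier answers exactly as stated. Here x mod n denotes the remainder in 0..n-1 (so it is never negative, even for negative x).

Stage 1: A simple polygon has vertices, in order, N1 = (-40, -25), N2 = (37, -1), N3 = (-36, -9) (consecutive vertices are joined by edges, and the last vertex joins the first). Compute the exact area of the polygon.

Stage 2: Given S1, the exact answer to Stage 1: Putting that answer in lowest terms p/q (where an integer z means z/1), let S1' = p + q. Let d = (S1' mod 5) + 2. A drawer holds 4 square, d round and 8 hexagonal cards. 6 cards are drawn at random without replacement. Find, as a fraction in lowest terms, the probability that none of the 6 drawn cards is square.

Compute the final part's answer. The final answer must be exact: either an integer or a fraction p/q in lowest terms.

11/68

Stage 1: cross terms: (-40*-1 - 37*-25)=965, (37*-9 - -36*-1)=-369, (-36*-25 - -40*-9)=540; twice the area = |1136| = 1136; area = 568; answer 568
Stage 2: S1 = 568; threaded value p + q = 569; d = 6; total draws C(18,6) = 18564; favorable C(14,6) = 3003; P = 11/68; answer 11/68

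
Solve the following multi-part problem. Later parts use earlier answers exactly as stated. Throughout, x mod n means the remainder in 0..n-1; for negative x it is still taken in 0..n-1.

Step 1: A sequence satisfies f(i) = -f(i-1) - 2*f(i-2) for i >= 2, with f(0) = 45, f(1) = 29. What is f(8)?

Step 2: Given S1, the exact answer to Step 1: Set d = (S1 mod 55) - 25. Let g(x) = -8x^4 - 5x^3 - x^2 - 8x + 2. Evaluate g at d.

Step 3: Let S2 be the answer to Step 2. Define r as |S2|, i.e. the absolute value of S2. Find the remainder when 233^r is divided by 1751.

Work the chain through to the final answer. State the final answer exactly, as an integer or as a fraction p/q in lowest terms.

961

Step 1: f(2) = -1*(29) - 2*(45) = -119; iterating: f(2)=-119, f(3)=61, f(4)=177, f(5)=-299, f(6)=-55, f(7)=653, f(8)=-543; answer -543
Step 2: S1 = -543; d = -18; -8*(-18)^4 - 5*(-18)^3 - 1*(-18)^2 - 8*(-18)^1 + 2 = (-839808) + (29160) + (-324) + (144) + (2) = -810826; answer -810826
Step 3: S2 = -810826; r = 810826; squarings mod 1751: 233^1=233, 233^2=8, 233^4=64, 233^8=594, 233^16=885, 233^32=528, 233^64=375, 233^128=545, 233^256=1106, 233^512=1038, 233^1024=579, 233^2048=800, 233^4096=885, 233^8192=528, 233^16384=375, 233^32768=545, 233^65536=1106, 233^131072=1038, 233^262144=579, 233^524288=800; 233^810826 = 233^2 * 233^8 * 233^64 * 233^256 * 233^512 * 233^1024 * 233^2048 * 233^4096 * 233^16384 * 233^262144 * 233^524288 = 961 (mod 1751); answer 961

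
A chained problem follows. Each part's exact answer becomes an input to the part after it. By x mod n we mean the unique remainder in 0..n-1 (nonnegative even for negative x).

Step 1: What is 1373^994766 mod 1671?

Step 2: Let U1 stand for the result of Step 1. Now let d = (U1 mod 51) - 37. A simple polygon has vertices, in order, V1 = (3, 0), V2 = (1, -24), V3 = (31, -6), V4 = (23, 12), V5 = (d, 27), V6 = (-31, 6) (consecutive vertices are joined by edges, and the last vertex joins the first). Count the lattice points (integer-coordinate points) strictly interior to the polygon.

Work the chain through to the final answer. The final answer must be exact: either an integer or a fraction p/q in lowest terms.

Step 1: squarings mod 1671: 1373^1=1373, 1373^2=241, 1373^4=1267, 1373^8=1129, 1373^16=1339, 1373^32=1609, 1373^64=502, 1373^128=1354, 1373^256=229, 1373^512=640, 1373^1024=205, 1373^2048=250, 1373^4096=673, 1373^8192=88, 1373^16384=1060, 1373^32768=688, 1373^65536=451, 1373^131072=1210, 1373^262144=304, 1373^524288=511; 1373^994766 = 1373^2 * 1373^4 * 1373^8 * 1373^64 * 1373^128 * 1373^256 * 1373^1024 * 1373^2048 * 1373^8192 * 1373^65536 * 1373^131072 * 1373^262144 * 1373^524288 = 1474 (mod 1671); answer 1474
Step 2: U1 = 1474; d = 9; cross terms: (3*-24 - 1*0)=-72, (1*-6 - 31*-24)=738, (31*12 - 23*-6)=510, (23*27 - 9*12)=513, (9*6 - -31*27)=891, (-31*0 - 3*6)=-18; twice the area = |2562| = 2562; area = 1281; boundary points = 2 + 6 + 2 + 1 + 1 + 2 = 14; strictly interior points = area - boundary/2 + 1 = 1275; answer 1275

1275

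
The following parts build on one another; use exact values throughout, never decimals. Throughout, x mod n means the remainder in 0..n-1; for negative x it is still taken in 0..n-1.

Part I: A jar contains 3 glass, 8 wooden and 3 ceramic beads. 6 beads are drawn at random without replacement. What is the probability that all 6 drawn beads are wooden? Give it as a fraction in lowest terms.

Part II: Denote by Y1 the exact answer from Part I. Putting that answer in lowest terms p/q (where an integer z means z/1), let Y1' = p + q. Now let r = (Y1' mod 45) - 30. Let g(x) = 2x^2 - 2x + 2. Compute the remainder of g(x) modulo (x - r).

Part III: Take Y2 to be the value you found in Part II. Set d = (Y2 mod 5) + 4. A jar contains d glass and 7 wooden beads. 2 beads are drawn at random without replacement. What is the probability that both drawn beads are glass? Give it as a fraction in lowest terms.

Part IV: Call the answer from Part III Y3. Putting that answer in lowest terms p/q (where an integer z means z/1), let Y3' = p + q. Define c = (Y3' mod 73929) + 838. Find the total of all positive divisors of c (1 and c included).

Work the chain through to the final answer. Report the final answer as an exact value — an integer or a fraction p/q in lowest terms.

Part I: total draws C(14,6) = 3003; favorable C(8,6) = 28; P = 4/429; answer 4/429
Part II: Y1 = 4/429; threaded value p + q = 433; r = -2; remainder = value at the root: 2*(-2)^2 - 2*(-2)^1 + 2 = (8) + (4) + (2) = 14; answer 14
Part III: Y2 = 14; d = 8; total draws C(15,2) = 105; favorable C(8,2) = 28; P = 4/15; answer 4/15
Part IV: Y3 = 4/15; threaded value p + q = 19; c = 857; 857 is prime, so its only divisors are 1 and 857; sigma = 1 + 857 = 858; answer 858

858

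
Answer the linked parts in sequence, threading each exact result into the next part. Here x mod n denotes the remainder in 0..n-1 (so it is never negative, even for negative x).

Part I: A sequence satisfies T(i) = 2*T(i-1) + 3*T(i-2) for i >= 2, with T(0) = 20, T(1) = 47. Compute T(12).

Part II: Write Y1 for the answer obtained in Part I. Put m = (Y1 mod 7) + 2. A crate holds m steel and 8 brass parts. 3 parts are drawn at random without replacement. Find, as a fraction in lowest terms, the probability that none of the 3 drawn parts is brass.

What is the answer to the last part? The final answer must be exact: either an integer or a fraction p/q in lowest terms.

1/10

Part I: T(2) = 2*(47) + 3*(20) = 154; iterating: T(2)=154, T(3)=449, T(4)=1360, T(5)=4067, T(6)=12214, T(7)=36629, T(8)=109900, T(9)=329687, T(10)=989074, T(11)=2967209, T(12)=8901640; answer 8901640
Part II: Y1 = 8901640; m = 8; total draws C(16,3) = 560; favorable C(8,3) = 56; P = 1/10; answer 1/10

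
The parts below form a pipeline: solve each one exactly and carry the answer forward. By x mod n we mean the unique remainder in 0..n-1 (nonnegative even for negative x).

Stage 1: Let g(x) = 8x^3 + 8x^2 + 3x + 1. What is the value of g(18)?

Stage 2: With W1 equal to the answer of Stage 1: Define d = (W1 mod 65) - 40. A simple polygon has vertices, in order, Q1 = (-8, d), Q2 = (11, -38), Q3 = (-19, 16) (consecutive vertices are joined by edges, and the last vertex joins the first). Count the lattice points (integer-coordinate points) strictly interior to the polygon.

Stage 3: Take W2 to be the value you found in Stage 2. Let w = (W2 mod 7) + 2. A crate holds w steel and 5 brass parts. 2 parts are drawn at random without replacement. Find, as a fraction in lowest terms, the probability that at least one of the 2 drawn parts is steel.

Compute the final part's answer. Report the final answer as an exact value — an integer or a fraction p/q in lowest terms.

Stage 1: 8*(18)^3 + 8*(18)^2 + 3*(18)^1 + 1 = (46656) + (2592) + (54) + (1) = 49303; answer 49303
Stage 2: W1 = 49303; d = -7; cross terms: (-8*-38 - 11*-7)=381, (11*16 - -19*-38)=-546, (-19*-7 - -8*16)=261; twice the area = |96| = 96; area = 48; boundary points = 1 + 6 + 1 = 8; strictly interior points = area - boundary/2 + 1 = 45; answer 45
Stage 3: W2 = 45; w = 5; total draws C(10,2) = 45; complement C(5,2) = 10; favorable 45 - 10 = 35; P = 7/9; answer 7/9

7/9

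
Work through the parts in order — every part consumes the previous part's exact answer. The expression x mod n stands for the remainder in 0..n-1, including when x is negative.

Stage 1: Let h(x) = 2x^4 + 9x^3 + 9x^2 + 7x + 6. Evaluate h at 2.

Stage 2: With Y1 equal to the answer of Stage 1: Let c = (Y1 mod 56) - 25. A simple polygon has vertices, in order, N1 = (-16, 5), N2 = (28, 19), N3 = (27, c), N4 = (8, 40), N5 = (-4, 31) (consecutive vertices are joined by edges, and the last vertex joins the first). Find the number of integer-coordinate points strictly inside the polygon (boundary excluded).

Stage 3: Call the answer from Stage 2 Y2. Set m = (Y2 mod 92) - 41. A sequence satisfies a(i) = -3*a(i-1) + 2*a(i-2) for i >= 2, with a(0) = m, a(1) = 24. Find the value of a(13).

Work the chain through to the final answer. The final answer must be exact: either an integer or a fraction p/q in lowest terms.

Stage 1: 2*(2)^4 + 9*(2)^3 + 9*(2)^2 + 7*(2)^1 + 6 = (32) + (72) + (36) + (14) + (6) = 160; answer 160
Stage 2: Y1 = 160; c = 23; cross terms: (-16*19 - 28*5)=-444, (28*23 - 27*19)=131, (27*40 - 8*23)=896, (8*31 - -4*40)=408, (-4*5 - -16*31)=476; twice the area = |1467| = 1467; area = 1467/2; boundary points = 2 + 1 + 1 + 3 + 2 = 9; strictly interior points = area - boundary/2 + 1 = 730; answer 730
Stage 3: Y2 = 730; m = 45; a(2) = -3*(24) + 2*(45) = 18; iterating: a(2)=18, a(3)=-6, a(4)=54, a(5)=-174, a(6)=630, a(7)=-2238, a(8)=7974, a(9)=-28398, a(10)=101142, a(11)=-360222, a(12)=1282950, a(13)=-4569294; answer -4569294

-4569294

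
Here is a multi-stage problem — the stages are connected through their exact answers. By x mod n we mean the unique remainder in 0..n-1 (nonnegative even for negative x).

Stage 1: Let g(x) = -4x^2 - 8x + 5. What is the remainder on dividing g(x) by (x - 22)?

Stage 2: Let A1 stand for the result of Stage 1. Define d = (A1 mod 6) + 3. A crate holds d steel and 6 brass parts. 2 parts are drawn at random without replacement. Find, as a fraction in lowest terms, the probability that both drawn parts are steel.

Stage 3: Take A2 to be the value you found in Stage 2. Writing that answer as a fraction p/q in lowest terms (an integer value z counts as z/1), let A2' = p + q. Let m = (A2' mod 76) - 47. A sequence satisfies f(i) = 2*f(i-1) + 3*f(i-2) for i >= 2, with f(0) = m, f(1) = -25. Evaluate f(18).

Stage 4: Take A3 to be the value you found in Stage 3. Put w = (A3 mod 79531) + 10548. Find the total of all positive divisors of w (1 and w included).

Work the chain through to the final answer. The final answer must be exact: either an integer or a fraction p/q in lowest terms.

45144

Stage 1: remainder = value at the root: -4*(22)^2 - 8*(22)^1 + 5 = (-1936) + (-176) + (5) = -2107; answer -2107
Stage 2: A1 = -2107; d = 8; total draws C(14,2) = 91; favorable C(8,2) = 28; P = 4/13; answer 4/13
Stage 3: A2 = 4/13; threaded value p + q = 17; m = -30; f(2) = 2*(-25) + 3*(-30) = -140; iterating: f(2)=-140, f(3)=-355, f(4)=-1130, f(5)=-3325, f(6)=-10040, f(7)=-30055, f(8)=-90230, f(9)=-270625, f(10)=-811940, f(11)=-2435755, f(12)=-7307330, f(13)=-21921925, f(14)=-65765840, f(15)=-197297455, f(16)=-591892430, f(17)=-1775677225, f(18)=-5327031740; answer -5327031740
Stage 4: A3 = -5327031740; w = 44719; 44719 = 197 * 227; sigma = (1 + 197) * (1 + 227) = 198 * 228 = 45144; answer 45144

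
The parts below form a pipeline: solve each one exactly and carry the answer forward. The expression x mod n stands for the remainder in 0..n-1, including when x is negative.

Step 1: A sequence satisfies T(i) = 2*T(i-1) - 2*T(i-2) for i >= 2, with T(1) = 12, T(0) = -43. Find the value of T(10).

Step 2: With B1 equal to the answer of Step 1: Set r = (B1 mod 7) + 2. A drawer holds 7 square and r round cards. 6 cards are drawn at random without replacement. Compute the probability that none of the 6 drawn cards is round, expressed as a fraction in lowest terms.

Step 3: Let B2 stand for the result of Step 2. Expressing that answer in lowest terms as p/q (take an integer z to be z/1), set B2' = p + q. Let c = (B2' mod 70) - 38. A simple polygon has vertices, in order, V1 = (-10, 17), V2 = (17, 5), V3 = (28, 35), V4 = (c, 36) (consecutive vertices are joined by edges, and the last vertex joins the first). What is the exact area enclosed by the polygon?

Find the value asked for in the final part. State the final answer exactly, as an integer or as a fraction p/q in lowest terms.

Step 1: T(2) = 2*(12) - 2*(-43) = 110; iterating: T(2)=110, T(3)=196, T(4)=172, T(5)=-48, T(6)=-440, T(7)=-784, T(8)=-688, T(9)=192, T(10)=1760; answer 1760
Step 2: B1 = 1760; r = 5; total draws C(12,6) = 924; favorable C(7,6) = 7; P = 1/132; answer 1/132
Step 3: B2 = 1/132; threaded value p + q = 133; c = 25; cross terms: (-10*5 - 17*17)=-339, (17*35 - 28*5)=455, (28*36 - 25*35)=133, (25*17 - -10*36)=785; twice the area = |1034| = 1034; area = 517; answer 517

517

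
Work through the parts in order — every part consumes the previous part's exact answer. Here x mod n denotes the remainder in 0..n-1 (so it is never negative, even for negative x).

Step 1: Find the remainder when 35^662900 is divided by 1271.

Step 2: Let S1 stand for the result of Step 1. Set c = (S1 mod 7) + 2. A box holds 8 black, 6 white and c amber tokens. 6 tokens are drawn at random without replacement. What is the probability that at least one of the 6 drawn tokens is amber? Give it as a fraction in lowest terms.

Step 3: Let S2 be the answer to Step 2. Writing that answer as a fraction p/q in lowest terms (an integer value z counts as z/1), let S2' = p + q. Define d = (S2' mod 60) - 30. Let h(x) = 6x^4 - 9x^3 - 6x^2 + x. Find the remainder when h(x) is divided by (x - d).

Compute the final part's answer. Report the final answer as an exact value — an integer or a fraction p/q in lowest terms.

2480600

Step 1: squarings mod 1271: 35^1=35, 35^2=1225, 35^4=845, 35^8=994, 35^16=469, 35^32=78, 35^64=1000, 35^128=994, 35^256=469, 35^512=78, 35^1024=1000, 35^2048=994, 35^4096=469, 35^8192=78, 35^16384=1000, 35^32768=994, 35^65536=469, 35^131072=78, 35^262144=1000, 35^524288=994; 35^662900 = 35^4 * 35^16 * 35^32 * 35^64 * 35^256 * 35^1024 * 35^2048 * 35^4096 * 35^131072 * 35^524288 = 1024 (mod 1271); answer 1024
Step 2: S1 = 1024; c = 4; total draws C(18,6) = 18564; complement C(14,6) = 3003; favorable 18564 - 3003 = 15561; P = 57/68; answer 57/68
Step 3: S2 = 57/68; threaded value p + q = 125; d = -25; remainder = value at the root: 6*(-25)^4 - 9*(-25)^3 - 6*(-25)^2 + 1*(-25)^1 = (2343750) + (140625) + (-3750) + (-25) = 2480600; answer 2480600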